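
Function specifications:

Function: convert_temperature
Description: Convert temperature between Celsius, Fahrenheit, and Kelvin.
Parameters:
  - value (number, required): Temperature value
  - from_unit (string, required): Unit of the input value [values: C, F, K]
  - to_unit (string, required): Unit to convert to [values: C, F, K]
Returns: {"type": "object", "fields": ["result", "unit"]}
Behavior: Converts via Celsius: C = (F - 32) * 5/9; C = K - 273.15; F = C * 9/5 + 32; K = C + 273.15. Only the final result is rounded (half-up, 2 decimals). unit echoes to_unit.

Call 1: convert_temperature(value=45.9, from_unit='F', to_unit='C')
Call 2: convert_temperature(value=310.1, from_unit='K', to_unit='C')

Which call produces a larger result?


Call 1:
  To C: (45.9 - 32) * 5/9 = 7.722222
  Target is C: 7.722222
  Round to 2 decimals: 7.72
  -> 7.72 C
Call 2:
  To C: 310.1 - 273.15 = 36.95
  Target is C: 36.95
  Round to 2 decimals: 36.95
  -> 36.95 C
Call 2 (36.95 C)


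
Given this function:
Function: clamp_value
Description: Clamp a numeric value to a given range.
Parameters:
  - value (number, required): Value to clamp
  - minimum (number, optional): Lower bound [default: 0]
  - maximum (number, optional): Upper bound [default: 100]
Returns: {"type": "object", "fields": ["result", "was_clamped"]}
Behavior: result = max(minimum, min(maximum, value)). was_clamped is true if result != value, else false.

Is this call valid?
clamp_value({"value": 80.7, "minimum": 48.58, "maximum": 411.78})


Checking all required parameters present and types match... All valid.
Valid


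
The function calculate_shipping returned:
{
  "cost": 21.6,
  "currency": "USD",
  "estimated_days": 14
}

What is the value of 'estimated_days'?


14


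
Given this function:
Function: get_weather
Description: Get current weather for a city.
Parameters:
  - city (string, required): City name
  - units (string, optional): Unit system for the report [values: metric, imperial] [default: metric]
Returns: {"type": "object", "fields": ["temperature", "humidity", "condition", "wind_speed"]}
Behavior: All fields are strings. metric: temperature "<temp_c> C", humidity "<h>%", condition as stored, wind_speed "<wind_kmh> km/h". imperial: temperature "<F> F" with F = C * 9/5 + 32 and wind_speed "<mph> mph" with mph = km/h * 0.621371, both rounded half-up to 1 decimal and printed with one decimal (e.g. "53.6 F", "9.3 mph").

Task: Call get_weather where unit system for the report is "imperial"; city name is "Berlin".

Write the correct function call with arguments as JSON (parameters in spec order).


Mapping each described value to its parameter name:
  'Unit system for the report' -> units = "imperial"
  'City name' -> city = "Berlin"
get_weather({"city": "Berlin", "units": "imperial"})


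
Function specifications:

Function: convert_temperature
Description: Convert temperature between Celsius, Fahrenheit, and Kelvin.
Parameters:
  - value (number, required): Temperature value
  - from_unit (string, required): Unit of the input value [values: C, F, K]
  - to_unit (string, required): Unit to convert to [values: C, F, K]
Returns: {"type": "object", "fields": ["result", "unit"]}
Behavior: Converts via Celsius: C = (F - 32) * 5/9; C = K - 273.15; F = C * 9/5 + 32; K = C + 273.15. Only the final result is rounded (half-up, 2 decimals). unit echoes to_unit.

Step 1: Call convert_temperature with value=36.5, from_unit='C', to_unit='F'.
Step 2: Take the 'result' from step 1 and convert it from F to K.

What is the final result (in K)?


Step 1: convert_temperature(value=36.5, from_unit=C, to_unit=F)
  Input already in C: 36.5
  To F: 36.5 * 9/5 + 32 = 97.7
  Round to 2 decimals: 97.7
  -> result = 97.7 F
Step 2: convert_temperature(value=97.7, from_unit=F, to_unit=K)
  To C: (97.7 - 32) * 5/9 = 36.5
  To K: 36.5 + 273.15 = 309.65
  Round to 2 decimals: 309.65
  -> result = 309.65 K
309.65 K


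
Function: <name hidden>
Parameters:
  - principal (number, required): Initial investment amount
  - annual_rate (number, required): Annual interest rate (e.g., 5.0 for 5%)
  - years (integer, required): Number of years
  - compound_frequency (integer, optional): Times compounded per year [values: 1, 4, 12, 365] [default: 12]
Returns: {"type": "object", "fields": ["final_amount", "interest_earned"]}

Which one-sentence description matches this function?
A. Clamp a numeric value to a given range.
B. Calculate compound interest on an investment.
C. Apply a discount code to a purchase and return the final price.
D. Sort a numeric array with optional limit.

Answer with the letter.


Parameters principal, annual_rate, years, compound_frequency and return ["final_amount", "interest_earned"] fit: Calculate compound interest on an investment.
B


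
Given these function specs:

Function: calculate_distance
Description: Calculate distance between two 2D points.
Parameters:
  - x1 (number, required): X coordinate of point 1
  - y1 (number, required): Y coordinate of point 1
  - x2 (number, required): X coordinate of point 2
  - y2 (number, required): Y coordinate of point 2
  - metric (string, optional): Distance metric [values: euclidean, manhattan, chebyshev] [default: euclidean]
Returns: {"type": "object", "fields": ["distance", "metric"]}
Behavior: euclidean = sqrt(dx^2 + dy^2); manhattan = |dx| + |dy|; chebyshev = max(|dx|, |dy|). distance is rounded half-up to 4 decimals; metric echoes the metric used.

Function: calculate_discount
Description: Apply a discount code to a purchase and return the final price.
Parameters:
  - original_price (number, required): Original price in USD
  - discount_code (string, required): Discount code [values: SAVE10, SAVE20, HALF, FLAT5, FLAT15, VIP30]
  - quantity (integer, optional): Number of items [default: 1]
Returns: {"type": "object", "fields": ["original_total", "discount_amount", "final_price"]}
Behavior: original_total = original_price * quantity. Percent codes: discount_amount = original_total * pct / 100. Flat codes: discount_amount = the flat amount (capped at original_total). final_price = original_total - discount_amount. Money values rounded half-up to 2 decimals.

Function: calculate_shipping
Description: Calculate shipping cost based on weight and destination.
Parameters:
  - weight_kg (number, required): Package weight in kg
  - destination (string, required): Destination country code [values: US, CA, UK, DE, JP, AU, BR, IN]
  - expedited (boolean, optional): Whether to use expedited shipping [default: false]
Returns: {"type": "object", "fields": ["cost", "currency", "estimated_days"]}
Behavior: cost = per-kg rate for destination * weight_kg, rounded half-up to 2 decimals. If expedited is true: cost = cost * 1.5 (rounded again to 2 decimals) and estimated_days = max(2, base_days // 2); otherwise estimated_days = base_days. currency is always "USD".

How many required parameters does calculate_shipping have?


Parameters of calculate_shipping: weight_kg (required), destination (required), expedited (optional)
Required count:
2


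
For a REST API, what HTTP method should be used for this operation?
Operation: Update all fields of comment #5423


GET = read, POST = create, PUT = update/replace, DELETE = remove
This operation is an update/replace.
PUT


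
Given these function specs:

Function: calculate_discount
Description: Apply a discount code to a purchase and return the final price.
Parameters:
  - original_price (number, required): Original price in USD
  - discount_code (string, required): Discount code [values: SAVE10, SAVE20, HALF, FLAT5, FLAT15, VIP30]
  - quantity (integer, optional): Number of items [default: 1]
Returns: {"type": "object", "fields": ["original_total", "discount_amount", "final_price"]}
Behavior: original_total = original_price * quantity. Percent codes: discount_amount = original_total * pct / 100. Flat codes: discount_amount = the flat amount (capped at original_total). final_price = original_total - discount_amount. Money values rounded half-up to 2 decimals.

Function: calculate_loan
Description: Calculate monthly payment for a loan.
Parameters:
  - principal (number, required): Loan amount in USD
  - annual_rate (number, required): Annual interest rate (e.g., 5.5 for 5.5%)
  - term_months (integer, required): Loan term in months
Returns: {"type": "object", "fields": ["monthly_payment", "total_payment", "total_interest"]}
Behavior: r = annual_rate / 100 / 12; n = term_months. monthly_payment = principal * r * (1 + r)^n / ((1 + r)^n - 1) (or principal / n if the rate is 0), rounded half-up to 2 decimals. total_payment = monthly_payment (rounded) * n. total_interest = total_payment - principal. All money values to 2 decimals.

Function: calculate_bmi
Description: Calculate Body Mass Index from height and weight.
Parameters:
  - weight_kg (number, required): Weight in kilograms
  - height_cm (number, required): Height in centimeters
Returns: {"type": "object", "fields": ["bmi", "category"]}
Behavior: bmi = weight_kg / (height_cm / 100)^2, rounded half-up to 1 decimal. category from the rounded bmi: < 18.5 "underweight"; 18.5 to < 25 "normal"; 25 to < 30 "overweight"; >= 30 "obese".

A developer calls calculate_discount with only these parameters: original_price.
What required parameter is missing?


Required parameters: original_price, discount_code
Provided: original_price
Missing: discount_code
discount_code


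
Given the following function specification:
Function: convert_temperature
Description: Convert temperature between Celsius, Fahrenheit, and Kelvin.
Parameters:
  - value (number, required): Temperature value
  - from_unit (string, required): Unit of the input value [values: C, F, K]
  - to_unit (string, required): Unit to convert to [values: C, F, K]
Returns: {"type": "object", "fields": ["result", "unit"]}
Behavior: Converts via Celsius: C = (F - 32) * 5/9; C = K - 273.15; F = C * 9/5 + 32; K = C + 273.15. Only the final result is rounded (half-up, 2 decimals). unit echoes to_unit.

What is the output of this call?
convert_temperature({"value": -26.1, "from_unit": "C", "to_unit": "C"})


Input already in C: -26.1
Target is C: -26.1
Round to 2 decimals: -26.1
Output:
{"result": -26.1, "unit": "C"}


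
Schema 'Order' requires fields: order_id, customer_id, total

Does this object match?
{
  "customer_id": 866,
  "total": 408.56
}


Checking required fields...
Missing: order_id
Invalid - missing required field 'order_id'


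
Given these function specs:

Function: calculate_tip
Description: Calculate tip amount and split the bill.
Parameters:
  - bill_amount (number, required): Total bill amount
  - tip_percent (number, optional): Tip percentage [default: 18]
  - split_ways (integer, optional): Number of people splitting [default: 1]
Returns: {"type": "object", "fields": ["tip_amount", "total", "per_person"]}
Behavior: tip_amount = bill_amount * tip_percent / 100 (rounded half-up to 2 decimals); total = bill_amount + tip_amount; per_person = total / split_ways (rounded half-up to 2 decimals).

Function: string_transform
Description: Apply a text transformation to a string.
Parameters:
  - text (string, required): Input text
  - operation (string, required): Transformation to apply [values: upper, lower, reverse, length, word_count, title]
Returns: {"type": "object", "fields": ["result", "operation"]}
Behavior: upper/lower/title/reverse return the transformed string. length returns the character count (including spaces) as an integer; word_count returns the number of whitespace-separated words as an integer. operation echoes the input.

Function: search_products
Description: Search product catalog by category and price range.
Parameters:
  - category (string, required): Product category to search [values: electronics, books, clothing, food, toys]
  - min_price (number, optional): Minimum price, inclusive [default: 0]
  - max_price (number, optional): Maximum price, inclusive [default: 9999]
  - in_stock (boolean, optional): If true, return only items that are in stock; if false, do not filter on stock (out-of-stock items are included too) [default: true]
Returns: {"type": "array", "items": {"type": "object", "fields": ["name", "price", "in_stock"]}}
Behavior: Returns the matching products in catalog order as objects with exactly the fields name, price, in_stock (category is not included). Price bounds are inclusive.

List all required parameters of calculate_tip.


Parameters of calculate_tip and their required/optional flag:
  bill_amount: required
  tip_percent: optional
  split_ways: optional
bill_amount


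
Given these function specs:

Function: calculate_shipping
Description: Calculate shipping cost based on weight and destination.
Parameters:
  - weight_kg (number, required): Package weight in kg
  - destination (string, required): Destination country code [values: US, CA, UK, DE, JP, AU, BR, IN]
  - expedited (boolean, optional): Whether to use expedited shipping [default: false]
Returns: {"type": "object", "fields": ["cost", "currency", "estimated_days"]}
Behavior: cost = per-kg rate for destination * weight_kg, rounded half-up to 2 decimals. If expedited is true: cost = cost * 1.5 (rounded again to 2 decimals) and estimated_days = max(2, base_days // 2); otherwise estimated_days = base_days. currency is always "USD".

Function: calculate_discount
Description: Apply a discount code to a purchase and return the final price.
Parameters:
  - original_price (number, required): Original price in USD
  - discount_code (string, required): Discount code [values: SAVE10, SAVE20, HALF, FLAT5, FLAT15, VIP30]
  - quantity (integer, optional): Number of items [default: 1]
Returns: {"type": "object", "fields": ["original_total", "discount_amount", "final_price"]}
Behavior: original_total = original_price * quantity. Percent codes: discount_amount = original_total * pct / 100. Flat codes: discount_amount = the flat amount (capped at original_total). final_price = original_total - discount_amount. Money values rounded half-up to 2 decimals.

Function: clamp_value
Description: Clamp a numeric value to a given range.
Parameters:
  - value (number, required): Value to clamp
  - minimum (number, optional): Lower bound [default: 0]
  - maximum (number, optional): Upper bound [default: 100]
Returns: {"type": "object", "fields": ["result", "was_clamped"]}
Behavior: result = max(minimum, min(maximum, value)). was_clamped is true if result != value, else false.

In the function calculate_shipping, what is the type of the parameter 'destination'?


The calculate_shipping spec declares:
  - destination (string, required): Destination country code [values: US, CA, UK, DE, JP, AU, BR, IN]
Type:
string


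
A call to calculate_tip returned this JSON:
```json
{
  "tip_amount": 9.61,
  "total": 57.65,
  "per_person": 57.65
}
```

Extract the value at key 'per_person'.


57.65


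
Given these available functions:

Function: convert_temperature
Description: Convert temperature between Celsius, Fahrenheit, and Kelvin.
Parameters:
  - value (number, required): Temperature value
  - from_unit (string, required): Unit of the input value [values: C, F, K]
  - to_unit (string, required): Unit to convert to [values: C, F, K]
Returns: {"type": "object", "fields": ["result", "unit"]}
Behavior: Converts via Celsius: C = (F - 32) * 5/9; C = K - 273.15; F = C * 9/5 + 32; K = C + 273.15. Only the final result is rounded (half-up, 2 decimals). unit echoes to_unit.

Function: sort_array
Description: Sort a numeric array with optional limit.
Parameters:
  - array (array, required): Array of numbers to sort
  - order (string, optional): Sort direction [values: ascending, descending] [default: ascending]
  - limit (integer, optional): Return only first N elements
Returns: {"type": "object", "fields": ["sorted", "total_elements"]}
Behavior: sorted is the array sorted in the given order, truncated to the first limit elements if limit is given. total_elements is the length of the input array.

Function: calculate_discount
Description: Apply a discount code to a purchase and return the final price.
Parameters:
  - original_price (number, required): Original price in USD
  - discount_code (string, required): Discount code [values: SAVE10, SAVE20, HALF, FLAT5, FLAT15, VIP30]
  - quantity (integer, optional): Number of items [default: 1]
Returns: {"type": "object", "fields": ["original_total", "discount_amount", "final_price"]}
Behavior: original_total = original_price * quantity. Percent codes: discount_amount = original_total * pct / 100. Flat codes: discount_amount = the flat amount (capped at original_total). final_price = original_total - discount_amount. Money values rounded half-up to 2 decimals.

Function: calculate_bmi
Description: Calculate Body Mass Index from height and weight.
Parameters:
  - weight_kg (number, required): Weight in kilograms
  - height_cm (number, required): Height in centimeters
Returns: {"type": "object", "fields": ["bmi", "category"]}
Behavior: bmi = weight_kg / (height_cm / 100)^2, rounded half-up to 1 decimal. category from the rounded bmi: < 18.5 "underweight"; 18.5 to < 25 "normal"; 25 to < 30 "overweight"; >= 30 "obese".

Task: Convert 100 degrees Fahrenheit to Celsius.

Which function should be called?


The task needs a function whose description is: Convert temperature between Celsius, Fahrenheit, and Kelvin.
convert_temperature


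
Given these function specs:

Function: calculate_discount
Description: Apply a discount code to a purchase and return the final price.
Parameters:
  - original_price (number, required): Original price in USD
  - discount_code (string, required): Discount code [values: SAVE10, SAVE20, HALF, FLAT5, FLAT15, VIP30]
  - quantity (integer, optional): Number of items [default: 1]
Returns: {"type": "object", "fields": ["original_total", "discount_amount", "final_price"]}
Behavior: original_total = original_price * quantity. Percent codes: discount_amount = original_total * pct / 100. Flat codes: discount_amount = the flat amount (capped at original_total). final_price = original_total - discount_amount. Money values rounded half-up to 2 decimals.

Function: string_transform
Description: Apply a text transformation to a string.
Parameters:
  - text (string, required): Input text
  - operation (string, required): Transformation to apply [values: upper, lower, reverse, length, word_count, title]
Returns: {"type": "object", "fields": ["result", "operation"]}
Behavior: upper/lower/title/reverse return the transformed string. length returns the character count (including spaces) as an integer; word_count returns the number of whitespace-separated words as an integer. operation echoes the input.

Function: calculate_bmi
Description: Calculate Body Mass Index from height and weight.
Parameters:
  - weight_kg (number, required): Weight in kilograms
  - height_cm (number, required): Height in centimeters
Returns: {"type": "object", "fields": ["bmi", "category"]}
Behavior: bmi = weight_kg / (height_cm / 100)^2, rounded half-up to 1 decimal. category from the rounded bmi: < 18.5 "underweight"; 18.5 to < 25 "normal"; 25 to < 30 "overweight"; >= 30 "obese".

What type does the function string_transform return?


The string_transform spec declares Returns: {"type": "object", "fields": ["result", "operation"]}
Type:
object


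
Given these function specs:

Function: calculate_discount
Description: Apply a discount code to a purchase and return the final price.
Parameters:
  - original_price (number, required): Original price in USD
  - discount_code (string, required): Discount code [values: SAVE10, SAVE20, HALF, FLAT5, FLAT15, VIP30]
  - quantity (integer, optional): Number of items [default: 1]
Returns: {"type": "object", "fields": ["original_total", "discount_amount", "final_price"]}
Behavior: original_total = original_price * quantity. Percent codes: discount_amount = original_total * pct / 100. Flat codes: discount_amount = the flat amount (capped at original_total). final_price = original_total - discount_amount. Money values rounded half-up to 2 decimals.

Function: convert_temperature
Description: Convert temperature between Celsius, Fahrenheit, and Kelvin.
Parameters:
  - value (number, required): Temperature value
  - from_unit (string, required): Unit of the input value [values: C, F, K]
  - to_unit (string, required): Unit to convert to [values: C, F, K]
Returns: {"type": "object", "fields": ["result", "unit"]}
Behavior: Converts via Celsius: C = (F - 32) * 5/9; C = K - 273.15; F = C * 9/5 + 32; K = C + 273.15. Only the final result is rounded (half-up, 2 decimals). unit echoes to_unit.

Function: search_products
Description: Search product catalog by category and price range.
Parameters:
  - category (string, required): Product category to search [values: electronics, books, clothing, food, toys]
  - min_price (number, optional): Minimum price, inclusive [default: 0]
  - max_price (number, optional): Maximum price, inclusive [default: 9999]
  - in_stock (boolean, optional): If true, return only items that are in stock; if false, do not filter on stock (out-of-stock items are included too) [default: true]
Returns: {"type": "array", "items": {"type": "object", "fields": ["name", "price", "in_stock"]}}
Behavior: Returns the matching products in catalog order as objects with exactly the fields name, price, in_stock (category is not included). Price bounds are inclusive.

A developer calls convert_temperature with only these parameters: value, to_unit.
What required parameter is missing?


Required parameters: value, from_unit, to_unit
Provided: value, to_unit
Missing: from_unit
from_unit


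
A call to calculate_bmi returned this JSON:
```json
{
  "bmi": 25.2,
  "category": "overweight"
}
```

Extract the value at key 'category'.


overweight


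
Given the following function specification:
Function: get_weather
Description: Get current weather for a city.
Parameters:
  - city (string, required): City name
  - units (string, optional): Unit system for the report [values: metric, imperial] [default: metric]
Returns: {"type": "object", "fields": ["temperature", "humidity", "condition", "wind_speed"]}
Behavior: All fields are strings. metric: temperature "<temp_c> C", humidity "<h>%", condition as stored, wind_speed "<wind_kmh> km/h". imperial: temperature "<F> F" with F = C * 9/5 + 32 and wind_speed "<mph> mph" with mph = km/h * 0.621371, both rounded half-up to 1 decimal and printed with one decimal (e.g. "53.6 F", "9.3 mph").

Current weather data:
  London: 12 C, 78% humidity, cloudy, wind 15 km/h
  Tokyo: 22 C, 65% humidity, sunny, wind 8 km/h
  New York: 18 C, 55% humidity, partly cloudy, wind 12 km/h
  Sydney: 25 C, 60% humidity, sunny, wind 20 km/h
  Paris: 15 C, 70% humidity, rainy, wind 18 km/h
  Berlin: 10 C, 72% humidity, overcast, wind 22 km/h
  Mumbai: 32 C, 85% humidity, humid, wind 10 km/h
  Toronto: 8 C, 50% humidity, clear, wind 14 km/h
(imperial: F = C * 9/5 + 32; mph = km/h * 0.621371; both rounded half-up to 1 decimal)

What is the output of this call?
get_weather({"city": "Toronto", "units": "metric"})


Toronto record: 8 C, 50%, clear, 14 km/h
metric: report values as stored ('<temp_c> C', '<humidity>%', '<wind_kmh> km/h')
Output:
{"temperature": "8 C", "humidity": "50%", "condition": "clear", "wind_speed": "14 km/h"}


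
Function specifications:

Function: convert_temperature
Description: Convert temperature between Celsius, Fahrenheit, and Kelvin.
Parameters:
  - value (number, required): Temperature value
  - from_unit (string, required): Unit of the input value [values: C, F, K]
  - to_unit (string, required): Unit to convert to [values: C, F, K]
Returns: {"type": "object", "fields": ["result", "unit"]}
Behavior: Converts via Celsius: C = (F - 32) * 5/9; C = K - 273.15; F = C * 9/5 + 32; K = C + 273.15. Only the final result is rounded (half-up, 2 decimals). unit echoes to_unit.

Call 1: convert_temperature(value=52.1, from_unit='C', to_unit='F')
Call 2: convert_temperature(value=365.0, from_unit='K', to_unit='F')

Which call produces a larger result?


Call 1:
  Input already in C: 52.1
  To F: 52.1 * 9/5 + 32 = 125.78
  Round to 2 decimals: 125.78
  -> 125.78 F
Call 2:
  To C: 365 - 273.15 = 91.85
  To F: 91.85 * 9/5 + 32 = 197.33
  Round to 2 decimals: 197.33
  -> 197.33 F
Call 2 (197.33 F)


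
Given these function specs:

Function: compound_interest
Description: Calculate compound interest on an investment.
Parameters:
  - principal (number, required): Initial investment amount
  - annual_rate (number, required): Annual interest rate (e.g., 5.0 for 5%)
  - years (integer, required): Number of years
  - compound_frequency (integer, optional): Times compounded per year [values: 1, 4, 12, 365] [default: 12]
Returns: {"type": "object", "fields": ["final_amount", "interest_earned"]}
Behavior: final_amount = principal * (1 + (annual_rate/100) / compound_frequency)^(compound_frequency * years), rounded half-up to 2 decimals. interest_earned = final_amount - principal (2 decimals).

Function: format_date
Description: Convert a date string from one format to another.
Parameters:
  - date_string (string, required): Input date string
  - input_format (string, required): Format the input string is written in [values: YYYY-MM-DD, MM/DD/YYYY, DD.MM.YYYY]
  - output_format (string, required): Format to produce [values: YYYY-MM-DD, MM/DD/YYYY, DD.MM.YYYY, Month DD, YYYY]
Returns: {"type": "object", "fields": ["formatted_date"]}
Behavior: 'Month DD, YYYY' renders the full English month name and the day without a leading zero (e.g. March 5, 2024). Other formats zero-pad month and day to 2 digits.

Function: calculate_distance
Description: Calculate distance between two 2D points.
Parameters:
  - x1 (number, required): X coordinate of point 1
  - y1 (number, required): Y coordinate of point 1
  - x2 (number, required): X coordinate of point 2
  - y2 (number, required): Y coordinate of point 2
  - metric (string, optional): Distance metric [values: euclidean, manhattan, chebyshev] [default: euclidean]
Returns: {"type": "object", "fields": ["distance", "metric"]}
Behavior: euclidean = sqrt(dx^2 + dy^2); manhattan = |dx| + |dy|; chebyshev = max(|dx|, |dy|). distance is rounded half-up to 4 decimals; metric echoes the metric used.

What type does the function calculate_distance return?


The calculate_distance spec declares Returns: {"type": "object", "fields": ["distance", "metric"]}
Type:
object


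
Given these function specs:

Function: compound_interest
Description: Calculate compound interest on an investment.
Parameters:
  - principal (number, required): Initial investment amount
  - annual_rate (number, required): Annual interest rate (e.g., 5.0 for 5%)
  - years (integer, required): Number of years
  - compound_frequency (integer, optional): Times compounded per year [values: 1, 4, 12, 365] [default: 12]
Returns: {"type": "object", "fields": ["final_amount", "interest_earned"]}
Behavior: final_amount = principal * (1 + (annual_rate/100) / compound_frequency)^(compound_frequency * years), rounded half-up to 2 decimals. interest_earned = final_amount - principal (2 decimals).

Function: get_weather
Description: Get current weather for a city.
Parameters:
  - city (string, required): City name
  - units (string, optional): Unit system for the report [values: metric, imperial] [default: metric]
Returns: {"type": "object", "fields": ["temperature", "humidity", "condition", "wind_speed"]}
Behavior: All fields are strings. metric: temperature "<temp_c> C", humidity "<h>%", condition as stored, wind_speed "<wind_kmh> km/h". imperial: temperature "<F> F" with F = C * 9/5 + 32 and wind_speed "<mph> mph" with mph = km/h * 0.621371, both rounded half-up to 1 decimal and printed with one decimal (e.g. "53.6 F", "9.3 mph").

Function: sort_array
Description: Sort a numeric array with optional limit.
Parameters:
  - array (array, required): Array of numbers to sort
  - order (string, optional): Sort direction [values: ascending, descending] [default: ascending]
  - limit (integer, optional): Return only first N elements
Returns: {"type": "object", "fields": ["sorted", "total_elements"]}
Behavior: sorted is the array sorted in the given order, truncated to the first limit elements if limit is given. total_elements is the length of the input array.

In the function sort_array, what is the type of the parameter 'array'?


The sort_array spec declares:
  - array (array, required): Array of numbers to sort
Type:
array


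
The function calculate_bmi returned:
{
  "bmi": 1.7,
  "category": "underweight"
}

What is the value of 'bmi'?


1.7


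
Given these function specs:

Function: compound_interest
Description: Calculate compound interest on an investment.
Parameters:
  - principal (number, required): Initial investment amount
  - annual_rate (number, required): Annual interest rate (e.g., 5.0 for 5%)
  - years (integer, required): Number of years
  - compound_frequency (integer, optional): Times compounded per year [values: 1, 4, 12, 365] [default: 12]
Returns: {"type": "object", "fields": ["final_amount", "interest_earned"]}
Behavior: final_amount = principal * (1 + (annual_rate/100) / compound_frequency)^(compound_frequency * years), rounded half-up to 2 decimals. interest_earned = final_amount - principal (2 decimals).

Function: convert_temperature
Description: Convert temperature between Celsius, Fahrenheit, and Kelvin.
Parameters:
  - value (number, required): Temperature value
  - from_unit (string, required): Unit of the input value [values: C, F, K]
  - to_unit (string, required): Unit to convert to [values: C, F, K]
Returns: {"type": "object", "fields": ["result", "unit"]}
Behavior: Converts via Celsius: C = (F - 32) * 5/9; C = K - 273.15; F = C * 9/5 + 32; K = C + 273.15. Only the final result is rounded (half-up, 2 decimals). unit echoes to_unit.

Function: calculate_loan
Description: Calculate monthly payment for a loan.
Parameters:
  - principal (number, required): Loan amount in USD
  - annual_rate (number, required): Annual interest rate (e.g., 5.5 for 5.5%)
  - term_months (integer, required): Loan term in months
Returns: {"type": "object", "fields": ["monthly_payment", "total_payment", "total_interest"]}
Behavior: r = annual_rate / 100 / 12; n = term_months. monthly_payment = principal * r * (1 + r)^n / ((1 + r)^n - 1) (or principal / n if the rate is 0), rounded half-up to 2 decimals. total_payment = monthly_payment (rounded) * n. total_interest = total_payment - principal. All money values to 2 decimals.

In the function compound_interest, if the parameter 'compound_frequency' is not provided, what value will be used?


The compound_interest spec declares:
  - compound_frequency (integer, optional): Times compounded per year [values: 1, 4, 12, 365] [default: 12]
Default:
12


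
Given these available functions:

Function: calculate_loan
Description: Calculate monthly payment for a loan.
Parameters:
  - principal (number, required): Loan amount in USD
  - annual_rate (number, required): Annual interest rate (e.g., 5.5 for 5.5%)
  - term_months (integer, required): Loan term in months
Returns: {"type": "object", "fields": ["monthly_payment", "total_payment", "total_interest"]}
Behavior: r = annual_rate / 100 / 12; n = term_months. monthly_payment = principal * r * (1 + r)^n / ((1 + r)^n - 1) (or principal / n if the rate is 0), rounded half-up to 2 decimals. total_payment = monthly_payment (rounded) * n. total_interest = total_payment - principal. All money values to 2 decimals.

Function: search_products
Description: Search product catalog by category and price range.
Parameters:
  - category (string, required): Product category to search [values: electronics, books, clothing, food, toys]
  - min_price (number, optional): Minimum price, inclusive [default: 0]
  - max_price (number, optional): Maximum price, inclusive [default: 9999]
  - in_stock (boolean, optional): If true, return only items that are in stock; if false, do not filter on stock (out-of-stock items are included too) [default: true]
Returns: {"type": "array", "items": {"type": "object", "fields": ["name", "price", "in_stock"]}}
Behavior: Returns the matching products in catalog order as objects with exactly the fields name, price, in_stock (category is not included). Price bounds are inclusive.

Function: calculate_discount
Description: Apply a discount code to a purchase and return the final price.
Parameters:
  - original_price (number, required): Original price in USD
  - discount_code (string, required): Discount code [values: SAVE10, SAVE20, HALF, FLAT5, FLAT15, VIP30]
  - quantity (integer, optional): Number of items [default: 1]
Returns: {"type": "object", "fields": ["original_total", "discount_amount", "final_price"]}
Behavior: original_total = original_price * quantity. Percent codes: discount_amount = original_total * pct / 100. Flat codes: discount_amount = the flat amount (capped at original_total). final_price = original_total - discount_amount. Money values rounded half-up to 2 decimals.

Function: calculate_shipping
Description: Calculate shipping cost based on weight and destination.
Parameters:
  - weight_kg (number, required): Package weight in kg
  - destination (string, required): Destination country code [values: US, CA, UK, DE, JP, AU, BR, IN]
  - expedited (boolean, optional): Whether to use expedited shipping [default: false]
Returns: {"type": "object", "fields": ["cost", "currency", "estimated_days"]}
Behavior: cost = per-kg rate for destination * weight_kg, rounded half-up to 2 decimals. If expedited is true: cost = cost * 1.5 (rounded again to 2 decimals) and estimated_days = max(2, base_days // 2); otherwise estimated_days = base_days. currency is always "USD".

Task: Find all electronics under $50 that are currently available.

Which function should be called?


The task needs a function whose description is: Search product catalog by category and price range.
search_products


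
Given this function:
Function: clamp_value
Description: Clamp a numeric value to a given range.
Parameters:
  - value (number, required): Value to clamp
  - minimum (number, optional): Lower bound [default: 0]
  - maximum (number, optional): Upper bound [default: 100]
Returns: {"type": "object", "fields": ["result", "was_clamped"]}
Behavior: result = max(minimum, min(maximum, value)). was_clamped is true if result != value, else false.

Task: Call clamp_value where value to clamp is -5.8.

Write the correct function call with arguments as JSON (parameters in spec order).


Mapping each described value to its parameter name:
  'Value to clamp' -> value = -5.8
clamp_value({"value": -5.8})


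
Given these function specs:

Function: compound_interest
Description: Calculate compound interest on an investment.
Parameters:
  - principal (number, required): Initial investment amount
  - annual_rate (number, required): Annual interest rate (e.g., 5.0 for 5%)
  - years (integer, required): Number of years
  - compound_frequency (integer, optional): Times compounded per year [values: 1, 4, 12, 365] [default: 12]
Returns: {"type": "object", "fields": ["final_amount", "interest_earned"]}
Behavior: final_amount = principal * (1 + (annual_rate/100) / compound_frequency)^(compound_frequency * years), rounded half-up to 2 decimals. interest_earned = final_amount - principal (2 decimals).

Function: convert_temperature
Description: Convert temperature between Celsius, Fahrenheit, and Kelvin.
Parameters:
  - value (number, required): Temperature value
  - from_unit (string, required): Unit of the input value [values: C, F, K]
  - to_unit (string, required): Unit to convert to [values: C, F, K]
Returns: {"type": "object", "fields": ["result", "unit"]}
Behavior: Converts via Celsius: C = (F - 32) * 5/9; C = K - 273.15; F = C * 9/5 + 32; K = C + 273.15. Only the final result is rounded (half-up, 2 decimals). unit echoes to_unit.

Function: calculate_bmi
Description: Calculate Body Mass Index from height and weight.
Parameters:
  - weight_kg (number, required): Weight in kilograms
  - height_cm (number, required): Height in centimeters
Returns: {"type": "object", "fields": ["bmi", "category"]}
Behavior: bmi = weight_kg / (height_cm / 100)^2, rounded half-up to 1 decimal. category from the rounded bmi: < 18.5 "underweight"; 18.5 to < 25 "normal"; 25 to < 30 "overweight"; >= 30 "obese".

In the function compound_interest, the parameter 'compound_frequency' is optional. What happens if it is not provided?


The compound_interest spec declares:
  - compound_frequency (integer, optional): Times compounded per year [values: 1, 4, 12, 365] [default: 12]
It defaults to 12


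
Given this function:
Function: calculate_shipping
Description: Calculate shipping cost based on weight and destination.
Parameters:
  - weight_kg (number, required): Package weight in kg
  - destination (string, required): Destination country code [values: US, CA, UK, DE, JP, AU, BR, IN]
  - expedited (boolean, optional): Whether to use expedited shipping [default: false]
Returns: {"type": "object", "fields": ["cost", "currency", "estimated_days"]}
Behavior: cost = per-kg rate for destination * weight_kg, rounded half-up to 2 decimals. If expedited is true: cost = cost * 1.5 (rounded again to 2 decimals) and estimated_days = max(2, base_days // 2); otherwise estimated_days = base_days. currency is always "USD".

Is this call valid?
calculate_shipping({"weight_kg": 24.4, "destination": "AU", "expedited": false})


Checking all required parameters present and types match... All valid.
Valid


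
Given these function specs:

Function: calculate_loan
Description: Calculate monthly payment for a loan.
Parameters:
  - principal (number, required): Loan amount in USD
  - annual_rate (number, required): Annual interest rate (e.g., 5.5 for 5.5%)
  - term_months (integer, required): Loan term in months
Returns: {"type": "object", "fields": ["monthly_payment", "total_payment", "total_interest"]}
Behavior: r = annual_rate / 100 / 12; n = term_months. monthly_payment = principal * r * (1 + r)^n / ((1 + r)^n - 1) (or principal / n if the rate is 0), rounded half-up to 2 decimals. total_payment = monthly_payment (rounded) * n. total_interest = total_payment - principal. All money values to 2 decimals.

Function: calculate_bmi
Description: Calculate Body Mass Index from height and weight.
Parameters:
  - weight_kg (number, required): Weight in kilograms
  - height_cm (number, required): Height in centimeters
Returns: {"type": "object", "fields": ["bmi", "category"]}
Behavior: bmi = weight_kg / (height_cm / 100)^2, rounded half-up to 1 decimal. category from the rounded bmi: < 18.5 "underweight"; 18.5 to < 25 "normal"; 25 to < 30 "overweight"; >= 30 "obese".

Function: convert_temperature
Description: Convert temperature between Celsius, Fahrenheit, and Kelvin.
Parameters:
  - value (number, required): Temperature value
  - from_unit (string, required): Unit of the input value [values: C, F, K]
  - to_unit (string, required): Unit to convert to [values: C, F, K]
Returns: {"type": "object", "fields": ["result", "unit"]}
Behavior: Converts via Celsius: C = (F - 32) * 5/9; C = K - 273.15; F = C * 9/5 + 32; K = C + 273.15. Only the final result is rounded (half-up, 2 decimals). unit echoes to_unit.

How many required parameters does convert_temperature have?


Parameters of convert_temperature: value (required), from_unit (required), to_unit (required)
Required count:
3


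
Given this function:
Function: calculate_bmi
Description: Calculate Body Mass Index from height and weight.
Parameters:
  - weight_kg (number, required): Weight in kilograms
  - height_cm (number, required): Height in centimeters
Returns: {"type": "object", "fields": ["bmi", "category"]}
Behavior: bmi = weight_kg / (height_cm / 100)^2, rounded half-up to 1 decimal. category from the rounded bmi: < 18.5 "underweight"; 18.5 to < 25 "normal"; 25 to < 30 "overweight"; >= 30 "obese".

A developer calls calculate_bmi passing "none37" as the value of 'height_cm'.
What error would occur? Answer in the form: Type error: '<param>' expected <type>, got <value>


Spec: 'height_cm' is declared as number; "none37" is a string.
Type error: 'height_cm' expected number, got "none37"


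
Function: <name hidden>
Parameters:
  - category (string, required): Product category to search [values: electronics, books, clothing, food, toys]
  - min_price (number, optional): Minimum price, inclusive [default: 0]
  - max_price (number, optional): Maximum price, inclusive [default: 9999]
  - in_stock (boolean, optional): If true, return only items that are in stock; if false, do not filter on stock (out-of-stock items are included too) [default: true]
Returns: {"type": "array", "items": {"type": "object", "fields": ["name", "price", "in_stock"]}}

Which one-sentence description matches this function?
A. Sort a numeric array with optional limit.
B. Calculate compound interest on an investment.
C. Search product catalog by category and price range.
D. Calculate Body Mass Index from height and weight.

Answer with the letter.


Parameters category, min_price, max_price, in_stock and return "array" fit: Search product catalog by category and price range.
C
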